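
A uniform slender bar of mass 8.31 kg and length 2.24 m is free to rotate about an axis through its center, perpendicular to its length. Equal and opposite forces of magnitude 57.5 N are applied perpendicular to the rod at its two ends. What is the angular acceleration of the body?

α ≈ 37.1 rad/s²

I = (1/12)ML² = (1/12)(8.31)(2.24)² = 3.475 kg·m².
The couple gives τ = F·(L/2) + F·(L/2) = F L = (57.5)(2.24) = 128.8 N·m.
From τ = Iα: α = 128.8/3.475 = 37.07 rad/s².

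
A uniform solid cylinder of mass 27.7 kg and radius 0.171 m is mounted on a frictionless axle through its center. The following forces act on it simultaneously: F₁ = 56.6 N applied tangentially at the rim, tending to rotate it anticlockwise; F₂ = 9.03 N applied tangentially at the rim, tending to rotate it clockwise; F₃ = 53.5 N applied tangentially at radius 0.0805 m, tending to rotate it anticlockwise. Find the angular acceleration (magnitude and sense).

α ≈ 30.7 rad/s², anticlockwise

I = ½MR² = (1/2)(27.7)(0.171)² = 0.4050 kg·m².
Taking anticlockwise as positive: τ₁ = +(56.6)(0.171) = +9.679 N·m; τ₂ = −(9.03)(0.171) = −1.544 N·m; τ₃ = +(53.5)(0.0805) = +4.307 N·m.
Net torque τ = 12.44 N·m.
α = τ/I = 12.44/0.4050 = 30.72 rad/s².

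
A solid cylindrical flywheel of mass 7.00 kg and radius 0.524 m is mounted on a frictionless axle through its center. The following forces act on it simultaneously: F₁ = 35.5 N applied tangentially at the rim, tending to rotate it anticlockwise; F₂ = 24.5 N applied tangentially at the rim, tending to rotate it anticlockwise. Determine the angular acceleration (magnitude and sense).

I = ½MR² = (1/2)(7.00)(0.524)² = 0.9610 kg·m².
Taking anticlockwise as positive: τ₁ = +(35.5)(0.524) = +18.60 N·m; τ₂ = +(24.5)(0.524) = +12.84 N·m.
Net torque τ = 31.44 N·m.
α = τ/I = 31.44/0.9610 = 32.72 rad/s².

α ≈ 32.7 rad/s², anticlockwise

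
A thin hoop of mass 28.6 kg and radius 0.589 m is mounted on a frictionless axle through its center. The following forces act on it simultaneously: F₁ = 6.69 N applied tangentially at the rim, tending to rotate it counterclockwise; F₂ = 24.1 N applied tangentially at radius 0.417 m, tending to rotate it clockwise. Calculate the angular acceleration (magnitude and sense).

I = MR² = (28.6)(0.589)² = 9.922 kg·m².
Taking counterclockwise as positive: τ₁ = +(6.69)(0.589) = +3.940 N·m; τ₂ = −(24.1)(0.417) = −10.05 N·m.
Net torque τ = -6.109 N·m.
α = τ/I = -6.109/9.922 = -0.6157 rad/s².

α ≈ 0.616 rad/s², clockwise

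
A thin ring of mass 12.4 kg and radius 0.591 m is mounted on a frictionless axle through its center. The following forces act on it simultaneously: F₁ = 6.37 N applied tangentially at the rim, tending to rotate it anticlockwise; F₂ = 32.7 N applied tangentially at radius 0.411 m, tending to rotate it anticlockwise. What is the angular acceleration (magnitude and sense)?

I = MR² = (12.4)(0.591)² = 4.331 kg·m².
Taking anticlockwise as positive: τ₁ = +(6.37)(0.591) = +3.765 N·m; τ₂ = +(32.7)(0.411) = +13.44 N·m.
Net torque τ = 17.20 N·m.
α = τ/I = 17.20/4.331 = 3.972 rad/s².

α ≈ 3.97 rad/s², anticlockwise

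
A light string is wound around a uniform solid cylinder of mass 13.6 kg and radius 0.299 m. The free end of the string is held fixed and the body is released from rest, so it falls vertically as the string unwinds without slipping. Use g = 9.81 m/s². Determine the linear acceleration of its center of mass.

a ≈ 6.54 m/s²

Translation: Mg − T = Ma. Rotation about the center: TR = Iα with I = ½MR².
With a = αR: T = (I/R²)a = (1/2)M a, so Mg = (1 + 0.5000)Ma.
a = g/(1 + 0.5000) = 9.81/1.500 = 6.540 m/s².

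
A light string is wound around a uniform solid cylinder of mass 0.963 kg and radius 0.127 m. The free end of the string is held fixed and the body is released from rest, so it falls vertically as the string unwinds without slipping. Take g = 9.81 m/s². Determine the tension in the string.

Translation: Mg − T = Ma. Rotation about the center: TR = Iα with I = ½MR².
With a = αR: T = (I/R²)a = (1/2)M a, so Mg = (1 + 0.5000)Ma.
a = g/(1 + 0.5000) = 9.81/1.500 = 6.540 m/s².
T = 0.5000·M·a = (0.5000)(0.963)(6.540) = 3.149 N.

T ≈ 3.15 N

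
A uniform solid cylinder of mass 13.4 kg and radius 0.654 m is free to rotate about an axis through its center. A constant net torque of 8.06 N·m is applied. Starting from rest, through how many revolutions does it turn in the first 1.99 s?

I = ½MR² = (1/2)(13.4)(0.654)² = 2.866 kg·m².
α = τ/I = 8.06/2.866 = 2.813 rad/s².
θ = ½αt² = ½(2.813)(1.99)² = 5.569 rad.
Revolutions = θ/(2π) = 0.8863.

≈ 0.886 revolutions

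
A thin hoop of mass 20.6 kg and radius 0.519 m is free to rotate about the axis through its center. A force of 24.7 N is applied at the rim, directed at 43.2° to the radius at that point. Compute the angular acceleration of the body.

I = MR² = (20.6)(0.519)² = 5.549 kg·m².
Only the tangential component produces torque: τ = F R sinθ = (24.7)(0.519) sin 43.2° = 8.775 N·m.
From τ = Iα: α = 8.775/5.549 = 1.581 rad/s².

α ≈ 1.58 rad/s²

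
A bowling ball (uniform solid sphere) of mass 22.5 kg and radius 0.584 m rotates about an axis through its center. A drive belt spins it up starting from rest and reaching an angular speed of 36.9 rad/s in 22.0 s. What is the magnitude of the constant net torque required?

I = (2/5)MR² = (2/5)(22.5)(0.584)² = 3.070 kg·m².
α = Δω/Δt = (36.9 − 0)/22.0 = 1.677 rad/s².
τ = Iα = (3.070)(1.677) = 5.148 N·m.

τ ≈ 5.15 N·m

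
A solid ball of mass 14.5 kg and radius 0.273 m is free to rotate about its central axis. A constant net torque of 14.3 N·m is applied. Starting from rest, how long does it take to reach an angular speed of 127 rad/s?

I = (2/5)MR² = (2/5)(14.5)(0.273)² = 0.4323 kg·m².
α = τ/I = 14.3/0.4323 = 33.08 rad/s².
ω = αt ⇒ t = ω/α = 127/33.08 = 3.839 s.

t ≈ 3.84 s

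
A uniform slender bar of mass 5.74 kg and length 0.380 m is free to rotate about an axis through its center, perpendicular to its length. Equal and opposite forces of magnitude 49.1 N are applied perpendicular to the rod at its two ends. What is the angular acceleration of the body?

I = (1/12)ML² = (1/12)(5.74)(0.380)² = 0.06907 kg·m².
The couple gives τ = F·(L/2) + F·(L/2) = F L = (49.1)(0.380) = 18.66 N·m.
Newton's second law for rotation, τ = Iα, gives α = τ/I = 18.66/0.06907 = 270.1 rad/s².

α ≈ 270 rad/s²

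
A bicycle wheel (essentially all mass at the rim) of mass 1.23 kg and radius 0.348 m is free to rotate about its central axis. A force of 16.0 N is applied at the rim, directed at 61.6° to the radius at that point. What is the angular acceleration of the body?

I = MR² = (1.23)(0.348)² = 0.1490 kg·m².
Only the tangential component produces torque: τ = F R sinθ = (16.0)(0.348) sin 61.6° = 4.898 N·m.
Newton's second law for rotation, τ = Iα, gives α = τ/I = 4.898/0.1490 = 32.88 rad/s².

α ≈ 32.9 rad/s²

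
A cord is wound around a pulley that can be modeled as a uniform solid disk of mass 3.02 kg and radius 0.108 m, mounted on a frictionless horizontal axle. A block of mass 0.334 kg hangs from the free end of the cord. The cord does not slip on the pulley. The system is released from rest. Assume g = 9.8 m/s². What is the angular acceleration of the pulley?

α ≈ 16.4 rad/s²

I = ½MR² = (1/2)(3.02)(0.108)² = 0.01761 kg·m².
Block: mg − T = ma. Pulley: TR = Iα. No-slip: a = αR, so T = (I/R²)a = 1.510·a.
Then mg = (m + 1.510)a, so a = (0.334)(9.8)/(0.334 + 1.510) = 1.775 m/s².
α = a/R = 1.775/0.108 = 16.44 rad/s².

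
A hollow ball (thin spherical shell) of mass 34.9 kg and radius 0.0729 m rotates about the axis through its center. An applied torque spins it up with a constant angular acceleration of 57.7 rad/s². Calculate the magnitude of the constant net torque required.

I = (2/3)MR² = (2/3)(34.9)(0.0729)² = 0.1236 kg·m².
τ = Iα = (0.1236)(57.70) = 7.135 N·m.

τ ≈ 7.13 N·m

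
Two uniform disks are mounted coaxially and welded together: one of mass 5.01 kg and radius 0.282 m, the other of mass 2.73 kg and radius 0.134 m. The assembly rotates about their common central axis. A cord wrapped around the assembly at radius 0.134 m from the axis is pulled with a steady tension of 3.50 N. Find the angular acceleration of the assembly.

α ≈ 2.10 rad/s²

I = ½M₁R₁² + ½M₂R₂² = ½(5.01)(0.282)² + ½(2.73)(0.134)² = 0.2237 kg·m².
τ = F r = (3.50)(0.134) = 0.4690 N·m.
α = τ/I = 0.4690/0.2237 = 2.096 rad/s².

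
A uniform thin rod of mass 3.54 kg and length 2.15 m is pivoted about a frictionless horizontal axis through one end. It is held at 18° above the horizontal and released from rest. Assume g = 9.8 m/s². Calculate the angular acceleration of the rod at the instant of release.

α ≈ 6.50 rad/s²

About the pivot, I = (1/3)ML² = (1/3)(3.54)(2.15)² = 5.455 kg·m².
The weight acts at the center, a distance L/2 = 1.075 m from the pivot; τ = Mg(L/2) cos 18° = 35.47 N·m.
α = τ/I = 35.47/5.455 = 6.503 rad/s².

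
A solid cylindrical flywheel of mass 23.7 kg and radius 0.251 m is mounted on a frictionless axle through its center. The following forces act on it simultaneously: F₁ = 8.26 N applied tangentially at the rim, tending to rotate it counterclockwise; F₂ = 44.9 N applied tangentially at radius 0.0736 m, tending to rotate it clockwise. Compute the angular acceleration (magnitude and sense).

α ≈ 1.65 rad/s², clockwise

I = ½MR² = (1/2)(23.7)(0.251)² = 0.7466 kg·m².
Taking counterclockwise as positive: τ₁ = +(8.26)(0.251) = +2.073 N·m; τ₂ = −(44.9)(0.0736) = −3.305 N·m.
Net torque τ = -1.231 N·m.
α = τ/I = -1.231/0.7466 = -1.649 rad/s².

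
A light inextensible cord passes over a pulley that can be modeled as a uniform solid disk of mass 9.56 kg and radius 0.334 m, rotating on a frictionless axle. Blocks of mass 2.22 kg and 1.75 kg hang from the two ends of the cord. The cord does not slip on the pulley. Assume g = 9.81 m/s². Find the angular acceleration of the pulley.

I = ½MR² = (1/2)(9.56)(0.334)² = 0.5332 kg·m².
Heavier block: m₁g − T₁ = m₁a. Lighter block: T₂ − m₂g = m₂a.
Pulley: (T₁ − T₂)R = Iα = I(a/R), so T₁ − T₂ = (I/R²)a = (1/2)M_p a = 4.780·a.
Adding the three: (m₁ − m₂)g = (m₁ + m₂ + 4.780)a, so a = (2.22 − 1.75)(9.81)/(2.22 + 1.75 + 4.780) = 0.5269 m/s².
α = a/R = 0.5269/0.334 = 1.578 rad/s².

α ≈ 1.58 rad/s²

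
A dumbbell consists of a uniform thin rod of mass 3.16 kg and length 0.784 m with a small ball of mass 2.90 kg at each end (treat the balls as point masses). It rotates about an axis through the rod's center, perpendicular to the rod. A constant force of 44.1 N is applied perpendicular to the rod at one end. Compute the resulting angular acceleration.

I_rod = (1/12)ML² = (1/12)(3.16)(0.784)² = 0.1619 kg·m².
I_balls = 2·m·(L/2)² = 2(2.90)(0.3920)² = 0.8913 kg·m².
Total I = 1.053 kg·m².
τ = F·(L/2) = (44.1)(0.392) = 17.29 N·m.
α = τ/I = 17.29/1.053 = 16.42 rad/s².

α ≈ 16.4 rad/s²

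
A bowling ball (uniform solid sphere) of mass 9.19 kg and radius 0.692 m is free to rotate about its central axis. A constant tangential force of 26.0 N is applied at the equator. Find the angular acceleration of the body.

α ≈ 10.2 rad/s²

I = (2/5)MR² = (2/5)(9.19)(0.692)² = 1.760 kg·m².
τ = F R = (26.0)(0.692) = 17.99 N·m.
Newton's second law for rotation, τ = Iα, gives α = τ/I = 17.99/1.760 = 10.22 rad/s².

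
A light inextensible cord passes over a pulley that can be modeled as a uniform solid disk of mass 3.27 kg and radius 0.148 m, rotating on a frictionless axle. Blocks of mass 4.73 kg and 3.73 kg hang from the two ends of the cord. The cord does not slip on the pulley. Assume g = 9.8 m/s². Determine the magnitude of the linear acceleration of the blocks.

I = ½MR² = (1/2)(3.27)(0.148)² = 0.03581 kg·m².
Heavier block: m₁g − T₁ = m₁a. Lighter block: T₂ − m₂g = m₂a.
Pulley: (T₁ − T₂)R = Iα = I(a/R), so T₁ − T₂ = (I/R²)a = (1/2)M_p a = 1.635·a.
Adding the three: (m₁ − m₂)g = (m₁ + m₂ + 1.635)a, so a = (4.73 − 3.73)(9.8)/(4.73 + 3.73 + 1.635) = 0.9708 m/s².

a ≈ 0.971 m/s²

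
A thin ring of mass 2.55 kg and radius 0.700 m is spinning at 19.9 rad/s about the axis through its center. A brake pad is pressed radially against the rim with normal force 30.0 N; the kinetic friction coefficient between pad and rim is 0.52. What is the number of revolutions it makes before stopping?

I = MR² = (2.55)(0.700)² = 1.249 kg·m².
Friction force f = μN = (0.52)(30.0) = 15.60 N at the rim; torque magnitude τ = fR = 10.92 N·m, opposing ω.
|α| = τ/I = 10.92/1.249 = 8.739 rad/s² (deceleration).
ω² = ω₀² − 2|α|θ with ω = 0 ⇒ θ = ω₀²/(2|α|) = 22.66 rad = 3.606 rev.

≈ 3.61 revolutions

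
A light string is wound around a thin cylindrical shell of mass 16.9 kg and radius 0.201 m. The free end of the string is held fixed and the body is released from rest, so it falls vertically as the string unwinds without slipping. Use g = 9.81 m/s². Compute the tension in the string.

Translation: Mg − T = Ma. Rotation about the center: TR = Iα with I = MR².
With a = αR: T = (I/R²)a = M a, so Mg = (1 + 1.000)Ma.
a = g/(1 + 1.000) = 9.81/2.000 = 4.905 m/s².
T = 1.000·M·a = (1.000)(16.9)(4.905) = 82.89 N.

T ≈ 82.9 N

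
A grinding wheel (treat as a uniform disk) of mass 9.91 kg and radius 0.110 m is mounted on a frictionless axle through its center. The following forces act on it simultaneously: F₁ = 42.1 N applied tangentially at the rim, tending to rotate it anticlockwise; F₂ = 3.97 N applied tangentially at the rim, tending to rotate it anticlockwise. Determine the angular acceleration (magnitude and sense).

I = ½MR² = (1/2)(9.91)(0.110)² = 0.05996 kg·m².
Taking anticlockwise as positive: τ₁ = +(42.1)(0.110) = +4.631 N·m; τ₂ = +(3.97)(0.110) = +0.4367 N·m.
Net torque τ = 5.068 N·m.
α = τ/I = 5.068/0.05996 = 84.52 rad/s².

α ≈ 84.5 rad/s², anticlockwise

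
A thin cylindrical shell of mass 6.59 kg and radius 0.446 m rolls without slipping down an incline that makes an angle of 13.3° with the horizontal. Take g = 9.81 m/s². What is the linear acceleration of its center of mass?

a ≈ 1.13 m/s²

Translation along the incline: Mg sinθ − f = Ma.
Rotation about the center: fR = Iα with I = MR². No-slip gives a = αR, so f = (I/R²)a = M a.
Substituting: Mg sinθ = (1 + 1.000)Ma, so a = g sinθ/(1 + 1.000) = (9.81) sin 13.3° / 2.000 = 1.128 m/s².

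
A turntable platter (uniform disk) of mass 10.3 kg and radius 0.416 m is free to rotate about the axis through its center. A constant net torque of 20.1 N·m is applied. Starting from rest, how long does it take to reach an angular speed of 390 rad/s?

t ≈ 17.3 s

I = ½MR² = (1/2)(10.3)(0.416)² = 0.8912 kg·m².
α = τ/I = 20.1/0.8912 = 22.55 rad/s².
ω = αt ⇒ t = ω/α = 390/22.55 = 17.29 s.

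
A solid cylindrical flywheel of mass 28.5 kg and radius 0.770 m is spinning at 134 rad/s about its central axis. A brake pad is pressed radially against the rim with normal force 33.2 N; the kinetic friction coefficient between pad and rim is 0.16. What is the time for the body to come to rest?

I = ½MR² = (1/2)(28.5)(0.770)² = 8.449 kg·m².
Friction force f = μN = (0.16)(33.2) = 5.312 N at the rim; torque magnitude τ = fR = 4.090 N·m, opposing ω.
|α| = τ/I = 4.090/8.449 = 0.4841 rad/s² (deceleration).
0 = ω₀ − |α|t ⇒ t = ω₀/|α| = 134/0.4841 = 276.8 s.

t ≈ 277 s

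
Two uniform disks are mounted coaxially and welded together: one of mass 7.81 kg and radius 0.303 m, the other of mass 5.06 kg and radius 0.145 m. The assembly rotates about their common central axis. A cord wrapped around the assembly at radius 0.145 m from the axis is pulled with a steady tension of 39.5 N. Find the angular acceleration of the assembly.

I = ½M₁R₁² + ½M₂R₂² = ½(7.81)(0.303)² + ½(5.06)(0.145)² = 0.4117 kg·m².
τ = F r = (39.5)(0.145) = 5.728 N·m.
α = τ/I = 5.728/0.4117 = 13.91 rad/s².

α ≈ 13.9 rad/s²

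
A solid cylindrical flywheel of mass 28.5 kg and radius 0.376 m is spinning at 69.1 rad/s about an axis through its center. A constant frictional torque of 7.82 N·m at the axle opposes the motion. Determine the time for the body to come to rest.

t ≈ 17.8 s

I = ½MR² = (1/2)(28.5)(0.376)² = 2.015 kg·m².
The net torque has magnitude 7.82 N·m, opposing ω.
|α| = τ/I = 7.820/2.015 = 3.882 rad/s² (deceleration).
0 = ω₀ − |α|t ⇒ t = ω₀/|α| = 69.1/3.882 = 17.80 s.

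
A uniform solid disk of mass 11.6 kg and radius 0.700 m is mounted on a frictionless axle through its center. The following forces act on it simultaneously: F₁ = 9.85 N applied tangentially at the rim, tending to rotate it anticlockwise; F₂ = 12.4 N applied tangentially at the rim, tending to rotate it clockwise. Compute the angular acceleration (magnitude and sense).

α ≈ 0.628 rad/s², clockwise

I = ½MR² = (1/2)(11.6)(0.700)² = 2.842 kg·m².
Taking anticlockwise as positive: τ₁ = +(9.85)(0.700) = +6.895 N·m; τ₂ = −(12.4)(0.700) = −8.680 N·m.
Net torque τ = -1.785 N·m.
α = τ/I = -1.785/2.842 = -0.6281 rad/s².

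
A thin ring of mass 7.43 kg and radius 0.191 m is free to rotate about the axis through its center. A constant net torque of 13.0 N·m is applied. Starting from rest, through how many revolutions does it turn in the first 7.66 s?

I = MR² = (7.43)(0.191)² = 0.2711 kg·m².
α = τ/I = 13.0/0.2711 = 47.96 rad/s².
θ = ½αt² = ½(47.96)(7.66)² = 1407 rad.
Revolutions = θ/(2π) = 223.9.

≈ 224 revolutions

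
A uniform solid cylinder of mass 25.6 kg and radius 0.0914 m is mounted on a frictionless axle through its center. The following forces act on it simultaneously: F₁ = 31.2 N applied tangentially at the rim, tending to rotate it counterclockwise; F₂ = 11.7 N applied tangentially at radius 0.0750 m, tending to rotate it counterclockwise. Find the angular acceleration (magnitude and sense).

I = ½MR² = (1/2)(25.6)(0.0914)² = 0.1069 kg·m².
Taking counterclockwise as positive: τ₁ = +(31.2)(0.0914) = +2.852 N·m; τ₂ = +(11.7)(0.0750) = +0.8775 N·m.
Net torque τ = 3.729 N·m.
α = τ/I = 3.729/0.1069 = 34.87 rad/s².

α ≈ 34.9 rad/s², counterclockwise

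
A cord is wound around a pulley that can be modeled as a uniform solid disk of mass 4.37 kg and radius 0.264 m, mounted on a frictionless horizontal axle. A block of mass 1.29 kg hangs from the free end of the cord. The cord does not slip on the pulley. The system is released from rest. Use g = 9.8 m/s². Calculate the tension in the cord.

I = ½MR² = (1/2)(4.37)(0.264)² = 0.1523 kg·m².
Block: mg − T = ma. Pulley: TR = Iα. No-slip: a = αR, so T = (I/R²)a = 2.185·a.
Then mg = (m + 2.185)a, so a = (1.29)(9.8)/(1.29 + 2.185) = 3.638 m/s².
T = 2.185·a = 7.949 N.

T ≈ 7.95 N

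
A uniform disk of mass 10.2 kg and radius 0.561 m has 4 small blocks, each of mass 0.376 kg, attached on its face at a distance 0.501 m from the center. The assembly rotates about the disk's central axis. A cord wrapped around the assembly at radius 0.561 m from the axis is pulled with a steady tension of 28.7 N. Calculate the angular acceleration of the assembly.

α ≈ 8.12 rad/s²

I_disk = ½MR² = ½(10.2)(0.561)² = 1.605 kg·m².
I_blocks = 4·m·r² = 4(0.376)(0.501)² = 0.3775 kg·m².
Total I = 1.983 kg·m².
τ = F r = (28.7)(0.561) = 16.10 N·m.
α = τ/I = 16.10/1.983 = 8.121 rad/s².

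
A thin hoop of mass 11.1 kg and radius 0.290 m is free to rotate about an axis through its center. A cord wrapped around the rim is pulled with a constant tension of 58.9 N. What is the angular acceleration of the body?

α ≈ 18.3 rad/s²

I = MR² = (11.1)(0.290)² = 0.9335 kg·m².
τ = F R = (58.9)(0.290) = 17.08 N·m.
Newton's second law for rotation, τ = Iα, gives α = τ/I = 17.08/0.9335 = 18.30 rad/s².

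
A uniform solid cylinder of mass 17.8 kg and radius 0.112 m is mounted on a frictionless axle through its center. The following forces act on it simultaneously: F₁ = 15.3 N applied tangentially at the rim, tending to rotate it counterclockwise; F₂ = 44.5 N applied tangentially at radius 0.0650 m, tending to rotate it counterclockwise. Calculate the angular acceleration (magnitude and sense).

I = ½MR² = (1/2)(17.8)(0.112)² = 0.1116 kg·m².
Taking counterclockwise as positive: τ₁ = +(15.3)(0.112) = +1.714 N·m; τ₂ = +(44.5)(0.0650) = +2.893 N·m.
Net torque τ = 4.606 N·m.
α = τ/I = 4.606/0.1116 = 41.26 rad/s².

α ≈ 41.3 rad/s², counterclockwise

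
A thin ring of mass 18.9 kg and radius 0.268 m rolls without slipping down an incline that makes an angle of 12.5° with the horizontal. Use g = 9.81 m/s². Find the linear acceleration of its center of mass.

Translation along the incline: Mg sinθ − f = Ma.
Rotation about the center: fR = Iα with I = MR². No-slip gives a = αR, so f = (I/R²)a = M a.
Substituting: Mg sinθ = (1 + 1.000)Ma, so a = g sinθ/(1 + 1.000) = (9.81) sin 12.5° / 2.000 = 1.062 m/s².

a ≈ 1.06 m/s²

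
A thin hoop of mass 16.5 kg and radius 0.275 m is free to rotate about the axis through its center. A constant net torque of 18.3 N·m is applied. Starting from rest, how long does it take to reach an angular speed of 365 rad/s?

t ≈ 24.9 s

I = MR² = (16.5)(0.275)² = 1.248 kg·m².
α = τ/I = 18.3/1.248 = 14.67 rad/s².
ω = αt ⇒ t = ω/α = 365/14.67 = 24.89 s.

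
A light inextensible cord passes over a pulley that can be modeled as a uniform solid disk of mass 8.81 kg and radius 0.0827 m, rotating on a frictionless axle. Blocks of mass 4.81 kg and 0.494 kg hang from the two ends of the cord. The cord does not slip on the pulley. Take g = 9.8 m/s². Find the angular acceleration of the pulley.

I = ½MR² = (1/2)(8.81)(0.0827)² = 0.03013 kg·m².
Heavier block: m₁g − T₁ = m₁a. Lighter block: T₂ − m₂g = m₂a.
Pulley: (T₁ − T₂)R = Iα = I(a/R), so T₁ − T₂ = (I/R²)a = (1/2)M_p a = 4.405·a.
Adding the three: (m₁ − m₂)g = (m₁ + m₂ + 4.405)a, so a = (4.81 − 0.494)(9.8)/(4.81 + 0.494 + 4.405) = 4.356 m/s².
α = a/R = 4.356/0.0827 = 52.68 rad/s².

α ≈ 52.7 rad/s²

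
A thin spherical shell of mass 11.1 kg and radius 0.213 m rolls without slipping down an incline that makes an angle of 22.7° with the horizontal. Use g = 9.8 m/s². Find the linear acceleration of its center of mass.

Translation along the incline: Mg sinθ − f = Ma.
Rotation about the center: fR = Iα with I = (2/3)MR². No-slip gives a = αR, so f = (I/R²)a = (2/3)M a.
Substituting: Mg sinθ = (1 + 0.6667)Ma, so a = g sinθ/(1 + 0.6667) = (9.8) sin 22.7° / 1.667 = 2.269 m/s².

a ≈ 2.27 m/s²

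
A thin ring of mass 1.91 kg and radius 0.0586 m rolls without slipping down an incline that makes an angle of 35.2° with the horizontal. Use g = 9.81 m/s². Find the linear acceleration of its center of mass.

Translation along the incline: Mg sinθ − f = Ma.
Rotation about the center: fR = Iα with I = MR². No-slip gives a = αR, so f = (I/R²)a = M a.
Substituting: Mg sinθ = (1 + 1.000)Ma, so a = g sinθ/(1 + 1.000) = (9.81) sin 35.2° / 2.000 = 2.827 m/s².

a ≈ 2.83 m/s²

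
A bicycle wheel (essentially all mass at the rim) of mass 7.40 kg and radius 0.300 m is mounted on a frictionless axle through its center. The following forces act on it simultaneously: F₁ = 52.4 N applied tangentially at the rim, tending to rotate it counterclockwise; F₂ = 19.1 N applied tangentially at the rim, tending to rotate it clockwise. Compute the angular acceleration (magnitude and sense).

α ≈ 15.0 rad/s², counterclockwise

I = MR² = (7.40)(0.300)² = 0.6660 kg·m².
Taking counterclockwise as positive: τ₁ = +(52.4)(0.300) = +15.72 N·m; τ₂ = −(19.1)(0.300) = −5.730 N·m.
Net torque τ = 9.990 N·m.
α = τ/I = 9.990/0.6660 = 15.00 rad/s².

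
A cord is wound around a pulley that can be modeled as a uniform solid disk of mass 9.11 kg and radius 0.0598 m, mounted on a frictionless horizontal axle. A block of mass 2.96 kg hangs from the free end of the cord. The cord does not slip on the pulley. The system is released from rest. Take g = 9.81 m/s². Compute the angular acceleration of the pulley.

I = ½MR² = (1/2)(9.11)(0.0598)² = 0.01629 kg·m².
Block: mg − T = ma. Pulley: TR = Iα. No-slip: a = αR, so T = (I/R²)a = 4.555·a.
Then mg = (m + 4.555)a, so a = (2.96)(9.81)/(2.96 + 4.555) = 3.864 m/s².
α = a/R = 3.864/0.0598 = 64.61 rad/s².

α ≈ 64.6 rad/s²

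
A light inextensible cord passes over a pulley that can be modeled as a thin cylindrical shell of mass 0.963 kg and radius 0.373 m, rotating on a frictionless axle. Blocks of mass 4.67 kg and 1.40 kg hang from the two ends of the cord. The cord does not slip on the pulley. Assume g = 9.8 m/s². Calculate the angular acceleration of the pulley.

I = MR² = (0.963)(0.373)² = 0.1340 kg·m².
Heavier block: m₁g − T₁ = m₁a. Lighter block: T₂ − m₂g = m₂a.
Pulley: (T₁ − T₂)R = Iα = I(a/R), so T₁ − T₂ = (I/R²)a = 1·M_p a = 0.9630·a.
Adding the three: (m₁ − m₂)g = (m₁ + m₂ + 0.9630)a, so a = (4.67 − 1.40)(9.8)/(4.67 + 1.40 + 0.9630) = 4.557 m/s².
α = a/R = 4.557/0.373 = 12.22 rad/s².

α ≈ 12.2 rad/s²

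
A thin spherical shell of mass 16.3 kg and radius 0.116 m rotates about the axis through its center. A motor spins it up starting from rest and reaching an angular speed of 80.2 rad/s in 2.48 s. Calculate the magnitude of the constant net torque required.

τ ≈ 4.73 N·m

I = (2/3)MR² = (2/3)(16.3)(0.116)² = 0.1462 kg·m².
α = Δω/Δt = (80.2 − 0)/2.48 = 32.34 rad/s².
τ = Iα = (0.1462)(32.34) = 4.729 N·m.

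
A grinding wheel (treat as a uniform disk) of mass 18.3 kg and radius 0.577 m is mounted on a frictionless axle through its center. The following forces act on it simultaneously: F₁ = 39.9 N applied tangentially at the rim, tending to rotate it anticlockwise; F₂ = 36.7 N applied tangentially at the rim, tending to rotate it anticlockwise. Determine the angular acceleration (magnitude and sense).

α ≈ 14.5 rad/s², anticlockwise

I = ½MR² = (1/2)(18.3)(0.577)² = 3.046 kg·m².
Taking anticlockwise as positive: τ₁ = +(39.9)(0.577) = +23.02 N·m; τ₂ = +(36.7)(0.577) = +21.18 N·m.
Net torque τ = 44.20 N·m.
α = τ/I = 44.20/3.046 = 14.51 rad/s².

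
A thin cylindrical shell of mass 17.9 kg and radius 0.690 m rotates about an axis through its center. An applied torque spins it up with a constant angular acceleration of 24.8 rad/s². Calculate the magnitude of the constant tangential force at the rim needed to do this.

F ≈ 306 N

I = MR² = (17.9)(0.690)² = 8.522 kg·m².
The required torque is τ = Iα = (8.522)(24.80) = 211.4 N·m.
A tangential force at the rim gives τ = FR, so F = τ/R = 211.4/0.690 = 306.3 N.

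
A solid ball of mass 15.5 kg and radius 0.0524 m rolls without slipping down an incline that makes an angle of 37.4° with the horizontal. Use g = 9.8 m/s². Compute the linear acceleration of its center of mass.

a ≈ 4.25 m/s²

Translation along the incline: Mg sinθ − f = Ma.
Rotation about the center: fR = Iα with I = (2/5)MR². No-slip gives a = αR, so f = (I/R²)a = (2/5)M a.
Substituting: Mg sinθ = (1 + 0.4000)Ma, so a = g sinθ/(1 + 0.4000) = (9.8) sin 37.4° / 1.400 = 4.252 m/s².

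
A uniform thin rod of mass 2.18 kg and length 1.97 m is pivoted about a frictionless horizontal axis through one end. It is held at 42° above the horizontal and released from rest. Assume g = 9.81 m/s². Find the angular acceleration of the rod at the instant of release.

α ≈ 5.55 rad/s²

About the pivot, I = (1/3)ML² = (1/3)(2.18)(1.97)² = 2.820 kg·m².
The weight acts at the center, a distance L/2 = 0.9850 m from the pivot; τ = Mg(L/2) cos 42° = 15.65 N·m.
α = τ/I = 15.65/2.820 = 5.551 rad/s².
(Equivalently α = (3g/(2L)) cos 42° = 5.551 rad/s².)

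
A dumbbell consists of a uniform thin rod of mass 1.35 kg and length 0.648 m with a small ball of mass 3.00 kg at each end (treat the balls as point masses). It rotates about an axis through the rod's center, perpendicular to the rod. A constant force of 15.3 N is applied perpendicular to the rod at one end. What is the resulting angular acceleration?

α ≈ 7.32 rad/s²

I_rod = (1/12)ML² = (1/12)(1.35)(0.648)² = 0.04724 kg·m².
I_balls = 2·m·(L/2)² = 2(3.00)(0.3240)² = 0.6299 kg·m².
Total I = 0.6771 kg·m².
τ = F·(L/2) = (15.3)(0.324) = 4.957 N·m.
α = τ/I = 4.957/0.6771 = 7.321 rad/s².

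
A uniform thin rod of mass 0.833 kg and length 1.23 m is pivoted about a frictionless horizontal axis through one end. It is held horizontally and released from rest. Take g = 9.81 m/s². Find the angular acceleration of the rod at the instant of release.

About the pivot, I = (1/3)ML² = (1/3)(0.833)(1.23)² = 0.4201 kg·m².
The weight acts at the center, a distance L/2 = 0.6150 m from the pivot; τ = Mg(L/2) = 5.026 N·m.
α = τ/I = 5.026/0.4201 = 11.96 rad/s².

α ≈ 12.0 rad/s²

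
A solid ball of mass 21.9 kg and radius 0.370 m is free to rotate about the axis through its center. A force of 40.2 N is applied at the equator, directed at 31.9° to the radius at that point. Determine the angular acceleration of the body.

I = (2/5)MR² = (2/5)(21.9)(0.370)² = 1.199 kg·m².
Only the tangential component produces torque: τ = F R sinθ = (40.2)(0.370) sin 31.9° = 7.860 N·m.
From τ = Iα: α = 7.860/1.199 = 6.554 rad/s².

α ≈ 6.55 rad/s²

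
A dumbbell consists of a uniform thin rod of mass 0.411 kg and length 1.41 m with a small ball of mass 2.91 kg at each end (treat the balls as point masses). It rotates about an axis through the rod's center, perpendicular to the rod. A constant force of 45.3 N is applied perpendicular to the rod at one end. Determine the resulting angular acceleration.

α ≈ 10.8 rad/s²

I_rod = (1/12)ML² = (1/12)(0.411)(1.41)² = 0.06809 kg·m².
I_balls = 2·m·(L/2)² = 2(2.91)(0.7050)² = 2.893 kg·m².
Total I = 2.961 kg·m².
τ = F·(L/2) = (45.3)(0.705) = 31.94 N·m.
α = τ/I = 31.94/2.961 = 10.79 rad/s².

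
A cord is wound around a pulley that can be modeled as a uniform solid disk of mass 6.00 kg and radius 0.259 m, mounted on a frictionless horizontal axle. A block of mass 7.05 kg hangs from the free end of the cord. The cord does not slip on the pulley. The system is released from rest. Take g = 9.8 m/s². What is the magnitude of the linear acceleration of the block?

a ≈ 6.87 m/s²

I = ½MR² = (1/2)(6.00)(0.259)² = 0.2012 kg·m².
Block: mg − T = ma. Pulley: TR = Iα. No-slip: a = αR, so T = (I/R²)a = 3.000·a.
Then mg = (m + 3.000)a, so a = (7.05)(9.8)/(7.05 + 3.000) = 6.875 m/s².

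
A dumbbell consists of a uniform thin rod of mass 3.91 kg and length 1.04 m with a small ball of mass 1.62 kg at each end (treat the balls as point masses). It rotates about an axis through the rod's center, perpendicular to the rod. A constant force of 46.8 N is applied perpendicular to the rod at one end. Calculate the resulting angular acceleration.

I_rod = (1/12)ML² = (1/12)(3.91)(1.04)² = 0.3524 kg·m².
I_balls = 2·m·(L/2)² = 2(1.62)(0.5200)² = 0.8761 kg·m².
Total I = 1.229 kg·m².
τ = F·(L/2) = (46.8)(0.520) = 24.34 N·m.
α = τ/I = 24.34/1.229 = 19.81 rad/s².

α ≈ 19.8 rad/s²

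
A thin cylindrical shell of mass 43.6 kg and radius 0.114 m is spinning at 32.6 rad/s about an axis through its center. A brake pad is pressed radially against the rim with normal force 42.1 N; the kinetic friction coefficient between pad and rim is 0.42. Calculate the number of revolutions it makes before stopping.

≈ 23.8 revolutions

I = MR² = (43.6)(0.114)² = 0.5666 kg·m².
Friction force f = μN = (0.42)(42.1) = 17.68 N at the rim; torque magnitude τ = fR = 2.016 N·m, opposing ω.
|α| = τ/I = 2.016/0.5666 = 3.557 rad/s² (deceleration).
ω² = ω₀² − 2|α|θ with ω = 0 ⇒ θ = ω₀²/(2|α|) = 149.4 rad = 23.77 rev.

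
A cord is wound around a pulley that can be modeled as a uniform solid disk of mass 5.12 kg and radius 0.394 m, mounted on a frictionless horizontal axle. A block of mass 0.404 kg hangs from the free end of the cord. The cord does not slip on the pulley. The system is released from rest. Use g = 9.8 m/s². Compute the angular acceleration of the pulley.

α ≈ 3.39 rad/s²

I = ½MR² = (1/2)(5.12)(0.394)² = 0.3974 kg·m².
Block: mg − T = ma. Pulley: TR = Iα. No-slip: a = αR, so T = (I/R²)a = 2.560·a.
Then mg = (m + 2.560)a, so a = (0.404)(9.8)/(0.404 + 2.560) = 1.336 m/s².
α = a/R = 1.336/0.394 = 3.390 rad/s².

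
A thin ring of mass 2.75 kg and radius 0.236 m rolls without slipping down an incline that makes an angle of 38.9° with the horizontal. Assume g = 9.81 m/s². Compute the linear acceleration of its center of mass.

Translation along the incline: Mg sinθ − f = Ma.
Rotation about the center: fR = Iα with I = MR². No-slip gives a = αR, so f = (I/R²)a = M a.
Substituting: Mg sinθ = (1 + 1.000)Ma, so a = g sinθ/(1 + 1.000) = (9.81) sin 38.9° / 2.000 = 3.080 m/s².

a ≈ 3.08 m/s²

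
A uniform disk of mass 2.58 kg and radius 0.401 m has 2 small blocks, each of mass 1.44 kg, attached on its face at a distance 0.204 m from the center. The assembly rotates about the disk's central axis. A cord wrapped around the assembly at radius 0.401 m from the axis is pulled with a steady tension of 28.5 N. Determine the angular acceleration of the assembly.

α ≈ 34.9 rad/s²

I_disk = ½MR² = ½(2.58)(0.401)² = 0.2074 kg·m².
I_blocks = 2·m·r² = 2(1.44)(0.204)² = 0.1199 kg·m².
Total I = 0.3273 kg·m².
τ = F r = (28.5)(0.401) = 11.43 N·m.
α = τ/I = 11.43/0.3273 = 34.92 rad/s².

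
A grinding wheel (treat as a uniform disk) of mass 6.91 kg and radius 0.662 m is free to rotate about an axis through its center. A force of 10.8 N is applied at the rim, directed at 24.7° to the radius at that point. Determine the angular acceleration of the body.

I = ½MR² = (1/2)(6.91)(0.662)² = 1.514 kg·m².
Only the tangential component produces torque: τ = F R sinθ = (10.8)(0.662) sin 24.7° = 2.988 N·m.
Newton's second law for rotation, τ = Iα, gives α = τ/I = 2.988/1.514 = 1.973 rad/s².

α ≈ 1.97 rad/s²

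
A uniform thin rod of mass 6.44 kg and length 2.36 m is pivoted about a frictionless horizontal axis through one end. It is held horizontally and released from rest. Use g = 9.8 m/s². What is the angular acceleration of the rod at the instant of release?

α ≈ 6.23 rad/s²

About the pivot, I = (1/3)ML² = (1/3)(6.44)(2.36)² = 11.96 kg·m².
The weight acts at the center, a distance L/2 = 1.180 m from the pivot; τ = Mg(L/2) = 74.47 N·m.
α = τ/I = 74.47/11.96 = 6.229 rad/s².
(Equivalently α = (3g/(2L)) = 6.229 rad/s².)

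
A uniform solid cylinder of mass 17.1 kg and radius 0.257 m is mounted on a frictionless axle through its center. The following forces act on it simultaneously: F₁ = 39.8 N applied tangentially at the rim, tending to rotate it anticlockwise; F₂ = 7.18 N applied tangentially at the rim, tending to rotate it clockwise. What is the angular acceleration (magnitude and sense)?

α ≈ 14.8 rad/s², anticlockwise

I = ½MR² = (1/2)(17.1)(0.257)² = 0.5647 kg·m².
Taking anticlockwise as positive: τ₁ = +(39.8)(0.257) = +10.23 N·m; τ₂ = −(7.18)(0.257) = −1.845 N·m.
Net torque τ = 8.383 N·m.
α = τ/I = 8.383/0.5647 = 14.85 rad/s².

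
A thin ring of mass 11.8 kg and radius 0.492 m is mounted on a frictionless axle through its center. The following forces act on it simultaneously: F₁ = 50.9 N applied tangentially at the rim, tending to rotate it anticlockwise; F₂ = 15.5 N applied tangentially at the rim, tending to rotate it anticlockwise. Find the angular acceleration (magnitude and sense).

α ≈ 11.4 rad/s², anticlockwise

I = MR² = (11.8)(0.492)² = 2.856 kg·m².
Taking anticlockwise as positive: τ₁ = +(50.9)(0.492) = +25.04 N·m; τ₂ = +(15.5)(0.492) = +7.626 N·m.
Net torque τ = 32.67 N·m.
α = τ/I = 32.67/2.856 = 11.44 rad/s².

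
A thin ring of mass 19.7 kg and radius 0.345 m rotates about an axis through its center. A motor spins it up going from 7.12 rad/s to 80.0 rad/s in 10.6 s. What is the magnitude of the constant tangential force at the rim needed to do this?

F ≈ 46.7 N

I = MR² = (19.7)(0.345)² = 2.345 kg·m².
α = Δω/Δt = (80.0 − 7.12)/10.6 = 6.875 rad/s².
The required torque is τ = Iα = (2.345)(6.875) = 16.12 N·m.
A tangential force at the rim gives τ = FR, so F = τ/R = 16.12/0.345 = 46.73 N.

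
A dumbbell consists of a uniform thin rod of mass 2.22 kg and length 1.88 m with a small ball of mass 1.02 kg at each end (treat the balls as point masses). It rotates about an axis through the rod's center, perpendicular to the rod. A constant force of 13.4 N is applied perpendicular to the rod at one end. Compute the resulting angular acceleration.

I_rod = (1/12)ML² = (1/12)(2.22)(1.88)² = 0.6539 kg·m².
I_balls = 2·m·(L/2)² = 2(1.02)(0.9400)² = 1.803 kg·m².
Total I = 2.456 kg·m².
τ = F·(L/2) = (13.4)(0.940) = 12.60 N·m.
α = τ/I = 12.60/2.456 = 5.128 rad/s².

α ≈ 5.13 rad/s²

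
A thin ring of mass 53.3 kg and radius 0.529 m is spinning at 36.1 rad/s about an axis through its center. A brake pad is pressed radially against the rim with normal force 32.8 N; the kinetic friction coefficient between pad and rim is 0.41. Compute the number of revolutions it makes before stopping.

I = MR² = (53.3)(0.529)² = 14.92 kg·m².
Friction force f = μN = (0.41)(32.8) = 13.45 N at the rim; torque magnitude τ = fR = 7.114 N·m, opposing ω.
|α| = τ/I = 7.114/14.92 = 0.4770 rad/s² (deceleration).
ω² = ω₀² − 2|α|θ with ω = 0 ⇒ θ = ω₀²/(2|α|) = 1366 rad = 217.4 rev.

≈ 217 revolutions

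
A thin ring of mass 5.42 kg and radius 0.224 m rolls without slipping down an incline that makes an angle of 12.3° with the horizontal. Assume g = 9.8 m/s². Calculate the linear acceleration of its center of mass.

Translation along the incline: Mg sinθ − f = Ma.
Rotation about the center: fR = Iα with I = MR². No-slip gives a = αR, so f = (I/R²)a = M a.
Substituting: Mg sinθ = (1 + 1.000)Ma, so a = g sinθ/(1 + 1.000) = (9.8) sin 12.3° / 2.000 = 1.044 m/s².

a ≈ 1.04 m/s²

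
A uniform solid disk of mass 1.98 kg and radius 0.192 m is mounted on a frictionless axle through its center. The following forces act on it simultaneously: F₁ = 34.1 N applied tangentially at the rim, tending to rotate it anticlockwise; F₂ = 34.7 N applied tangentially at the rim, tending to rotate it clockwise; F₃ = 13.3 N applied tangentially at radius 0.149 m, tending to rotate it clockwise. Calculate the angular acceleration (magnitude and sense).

α ≈ 57.5 rad/s², clockwise

I = ½MR² = (1/2)(1.98)(0.192)² = 0.03650 kg·m².
Taking anticlockwise as positive: τ₁ = +(34.1)(0.192) = +6.547 N·m; τ₂ = −(34.7)(0.192) = −6.662 N·m; τ₃ = −(13.3)(0.149) = −1.982 N·m.
Net torque τ = -2.097 N·m.
α = τ/I = -2.097/0.03650 = -57.46 rad/s².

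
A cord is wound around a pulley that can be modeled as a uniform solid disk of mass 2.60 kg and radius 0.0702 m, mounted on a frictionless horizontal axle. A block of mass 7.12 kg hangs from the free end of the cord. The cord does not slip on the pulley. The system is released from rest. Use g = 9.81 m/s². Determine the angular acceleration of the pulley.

α ≈ 118 rad/s²

I = ½MR² = (1/2)(2.60)(0.0702)² = 0.006406 kg·m².
Block: mg − T = ma. Pulley: TR = Iα. No-slip: a = αR, so T = (I/R²)a = 1.300·a.
Then mg = (m + 1.300)a, so a = (7.12)(9.81)/(7.12 + 1.300) = 8.295 m/s².
α = a/R = 8.295/0.0702 = 118.2 rad/s².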